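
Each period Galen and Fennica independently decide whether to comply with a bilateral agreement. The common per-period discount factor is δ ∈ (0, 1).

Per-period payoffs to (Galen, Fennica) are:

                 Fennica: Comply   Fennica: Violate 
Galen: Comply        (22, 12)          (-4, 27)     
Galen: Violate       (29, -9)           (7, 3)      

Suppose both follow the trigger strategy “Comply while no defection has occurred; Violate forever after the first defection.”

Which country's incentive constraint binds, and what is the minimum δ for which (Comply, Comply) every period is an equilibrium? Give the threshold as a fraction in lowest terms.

Galen: cooperation gives 22 each period; deviation gives 29 once then 7 forever.
  22/(1−δ) ≥ 29 + 7δ/(1−δ) ⇒ δ ≥ 7/22.
Fennica: cooperation gives 12 each period; deviation gives 27 once then 3 forever.
  δ ≥ 15/24 = 5/8.
Both must hold, so the binding constraint is Fennica's: δ ≥ 5/8.

Fennica; δ ≥ 5/8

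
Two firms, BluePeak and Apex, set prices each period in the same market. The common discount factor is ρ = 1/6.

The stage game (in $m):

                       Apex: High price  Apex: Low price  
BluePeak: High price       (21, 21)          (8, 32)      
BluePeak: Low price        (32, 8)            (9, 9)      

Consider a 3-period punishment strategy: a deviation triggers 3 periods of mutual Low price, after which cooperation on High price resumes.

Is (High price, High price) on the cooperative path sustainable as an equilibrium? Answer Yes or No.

IC: ρ+…+ρ^3 ≥ (32−21)/(21−9) = 11/12.
At ρ = 1/6: partial sum = 0.1991 < 0.9167. Cooperation not sustainable.

No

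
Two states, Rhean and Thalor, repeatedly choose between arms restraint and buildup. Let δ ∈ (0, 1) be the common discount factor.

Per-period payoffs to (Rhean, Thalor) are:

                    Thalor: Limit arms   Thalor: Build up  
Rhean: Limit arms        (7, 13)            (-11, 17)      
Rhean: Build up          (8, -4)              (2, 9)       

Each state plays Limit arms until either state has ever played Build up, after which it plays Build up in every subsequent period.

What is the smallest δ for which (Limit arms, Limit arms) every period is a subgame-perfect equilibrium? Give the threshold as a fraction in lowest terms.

1/2

Rhean's threshold: (8−7)/(8−2) = 1/6.
Thalor's threshold: (17−13)/(17−9) = 1/2.
1/6 < 1/2, so Thalor binds and δ* = 1/2.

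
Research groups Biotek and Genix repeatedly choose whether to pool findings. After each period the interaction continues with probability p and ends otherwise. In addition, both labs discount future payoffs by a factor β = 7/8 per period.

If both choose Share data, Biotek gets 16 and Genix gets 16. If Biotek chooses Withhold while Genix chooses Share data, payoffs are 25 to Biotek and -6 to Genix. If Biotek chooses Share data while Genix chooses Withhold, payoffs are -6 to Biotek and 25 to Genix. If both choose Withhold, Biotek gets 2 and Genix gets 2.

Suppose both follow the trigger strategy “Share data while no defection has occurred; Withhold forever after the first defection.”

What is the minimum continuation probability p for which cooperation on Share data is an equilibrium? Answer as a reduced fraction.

Expected continuation weight on next period's payoff is β·p = 7/8·p, which plays the role of the discount factor.
Cooperation requires 7/8·p ≥ (25−16)/(25−2) = 9/23, hence p ≥ 72/161.

72/161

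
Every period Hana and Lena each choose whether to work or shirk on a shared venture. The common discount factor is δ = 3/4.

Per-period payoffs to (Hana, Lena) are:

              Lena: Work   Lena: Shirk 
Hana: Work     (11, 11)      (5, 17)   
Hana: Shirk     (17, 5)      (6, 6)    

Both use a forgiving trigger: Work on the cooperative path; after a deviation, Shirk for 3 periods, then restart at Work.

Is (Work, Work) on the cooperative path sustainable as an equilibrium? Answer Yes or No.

Yes

A one-shot deviation gives 17 now, then 6 for 3 periods, then back to 11.
Gain from deviating: (17−11) today; loss: (11−6) in each of the next 3 periods.
No-deviation condition: (11−6)(δ+…+δ^3) ≥ 17−11, i.e. δ+…+δ^3 ≥ 6/5.
At δ = 3/4: δ+…+δ^3 = 1.7344 ≥ 1.2000.
So cooperation is sustainable.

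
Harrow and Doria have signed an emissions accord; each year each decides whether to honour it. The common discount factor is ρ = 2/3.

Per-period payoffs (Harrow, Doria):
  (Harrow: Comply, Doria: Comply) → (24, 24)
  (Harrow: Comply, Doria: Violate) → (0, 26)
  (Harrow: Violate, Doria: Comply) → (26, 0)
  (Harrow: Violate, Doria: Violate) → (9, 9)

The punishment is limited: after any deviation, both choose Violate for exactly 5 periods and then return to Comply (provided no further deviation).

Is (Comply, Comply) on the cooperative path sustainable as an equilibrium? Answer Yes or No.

Yes

IC: ρ+…+ρ^5 ≥ (26−24)/(24−9) = 2/15.
At ρ = 2/3: partial sum = 1.7366 ≥ 0.1333. Cooperation sustainable.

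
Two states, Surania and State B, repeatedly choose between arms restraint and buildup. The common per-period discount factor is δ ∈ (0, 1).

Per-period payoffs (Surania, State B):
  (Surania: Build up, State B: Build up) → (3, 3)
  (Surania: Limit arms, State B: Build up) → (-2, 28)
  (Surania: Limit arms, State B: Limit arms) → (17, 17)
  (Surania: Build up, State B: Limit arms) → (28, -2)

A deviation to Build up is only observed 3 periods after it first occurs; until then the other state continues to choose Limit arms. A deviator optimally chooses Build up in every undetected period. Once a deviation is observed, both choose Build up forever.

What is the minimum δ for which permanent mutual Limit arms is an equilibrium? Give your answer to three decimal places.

0.761

The best deviation is to choose Build up for all 3 undetected periods, earning 28 each, then 3 forever once detected.
Deviation value: 28(1−δ^3)/(1−δ) + 3δ^3/(1−δ); cooperation value: 17/(1−δ).
IC: 17 ≥ 28(1−δ^3) + 3δ^3 = 28 − 25δ^3.
So δ^3 ≥ 11/25, giving δ ≥ (11/25)^(1/3) ≈ 0.761.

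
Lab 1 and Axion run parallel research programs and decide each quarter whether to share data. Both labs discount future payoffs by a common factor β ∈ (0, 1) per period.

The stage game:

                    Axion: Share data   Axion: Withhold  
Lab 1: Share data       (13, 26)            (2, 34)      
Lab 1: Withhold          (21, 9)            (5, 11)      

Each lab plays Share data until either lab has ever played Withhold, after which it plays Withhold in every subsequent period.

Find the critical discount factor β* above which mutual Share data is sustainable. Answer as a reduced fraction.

For Lab 1: deviation gain 21−13 = 8, per-period punishment loss 13−5 = 8. IC gives β ≥ 8/16 = 1/2.
For Axion: gain 8, loss 15 per period, so β ≥ 8/23.
The tighter constraint is Lab 1's, so cooperation needs β ≥ 1/2.

1/2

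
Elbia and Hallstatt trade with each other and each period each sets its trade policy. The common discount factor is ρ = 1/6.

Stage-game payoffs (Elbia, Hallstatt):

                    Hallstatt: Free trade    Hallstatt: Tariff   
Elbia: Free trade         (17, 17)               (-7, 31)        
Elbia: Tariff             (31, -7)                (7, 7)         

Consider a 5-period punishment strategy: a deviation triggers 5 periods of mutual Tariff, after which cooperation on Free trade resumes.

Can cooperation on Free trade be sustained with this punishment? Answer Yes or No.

Comparing payoff streams over the 6 periods until play realigns: cooperate → 17(1+ρ+…+ρ^5); deviate → 31 + 7(ρ+…+ρ^5).
Cooperation is sustained iff (17−7)(ρ+…+ρ^5) ≥ 31−17.
ρ+…+ρ^5 = 1/6·(1−(1/6)^5)/(1−1/6) = 0.2000, and (31−17)/(17−7) = 1.4000.
0.2000 < 1.4000, so cooperation is not sustainable.

No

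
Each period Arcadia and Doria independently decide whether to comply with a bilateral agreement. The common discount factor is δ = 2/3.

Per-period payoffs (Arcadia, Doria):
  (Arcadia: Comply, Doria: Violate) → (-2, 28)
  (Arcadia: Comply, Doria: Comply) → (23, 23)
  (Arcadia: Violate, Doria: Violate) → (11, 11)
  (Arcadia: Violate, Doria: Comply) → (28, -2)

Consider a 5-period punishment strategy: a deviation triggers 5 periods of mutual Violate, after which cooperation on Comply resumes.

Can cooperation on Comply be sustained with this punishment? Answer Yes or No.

Yes

A one-shot deviation gives 28 now, then 11 for 5 periods, then back to 23.
Gain from deviating: (28−23) today; loss: (23−11) in each of the next 5 periods.
No-deviation condition: (23−11)(δ+…+δ^5) ≥ 28−23, i.e. δ+…+δ^5 ≥ 5/12.
At δ = 2/3: δ+…+δ^5 = 1.7366 ≥ 0.4167.
So cooperation is sustainable.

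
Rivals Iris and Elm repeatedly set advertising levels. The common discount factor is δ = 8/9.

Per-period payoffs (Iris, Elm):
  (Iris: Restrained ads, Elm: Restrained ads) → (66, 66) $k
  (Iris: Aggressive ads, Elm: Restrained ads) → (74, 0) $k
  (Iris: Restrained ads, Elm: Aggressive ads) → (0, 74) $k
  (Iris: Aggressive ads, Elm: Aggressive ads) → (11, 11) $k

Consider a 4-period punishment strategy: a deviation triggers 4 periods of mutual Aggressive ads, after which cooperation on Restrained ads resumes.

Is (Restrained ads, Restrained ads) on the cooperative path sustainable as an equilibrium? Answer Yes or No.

Yes

A one-shot deviation gives 74 now, then 11 for 4 periods, then back to 66.
Gain from deviating: (74−66) today; loss: (66−11) in each of the next 4 periods.
No-deviation condition: (66−11)(δ+…+δ^4) ≥ 74−66, i.e. δ+…+δ^4 ≥ 8/55.
At δ = 8/9: δ+…+δ^4 = 3.0056 ≥ 0.1455.
So cooperation is sustainable.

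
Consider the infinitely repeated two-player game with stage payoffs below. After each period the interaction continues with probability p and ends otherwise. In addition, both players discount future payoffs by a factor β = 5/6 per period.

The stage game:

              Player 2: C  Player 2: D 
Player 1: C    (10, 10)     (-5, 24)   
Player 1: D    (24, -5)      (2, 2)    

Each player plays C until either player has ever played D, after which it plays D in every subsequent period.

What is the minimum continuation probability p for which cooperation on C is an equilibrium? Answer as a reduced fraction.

With continuation probability p and discount β, the effective per-period discount factor is βp.
Grim-trigger IC: βp ≥ (24−10)/(24−2) = 7/11.
So p ≥ (7/11)/(5/6) = 42/55.

42/55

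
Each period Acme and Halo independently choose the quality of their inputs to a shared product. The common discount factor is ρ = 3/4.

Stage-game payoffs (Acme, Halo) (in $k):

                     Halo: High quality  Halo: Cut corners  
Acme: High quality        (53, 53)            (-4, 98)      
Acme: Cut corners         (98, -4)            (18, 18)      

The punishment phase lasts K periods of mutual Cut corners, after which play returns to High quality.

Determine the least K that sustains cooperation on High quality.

2

IC: ρ(1−ρ^K)/(1−ρ) ≥ (98−53)/(53−18) = 9/7.
With ρ = 3/4: need 1 − ρ^K ≥ 9/7·(1−3/4)/(3/4), i.e. ρ^K ≤ 0.5714.
Since (3/4)^1 = 0.7500 and (3/4)^2 = 0.5625, the smallest such K is 2.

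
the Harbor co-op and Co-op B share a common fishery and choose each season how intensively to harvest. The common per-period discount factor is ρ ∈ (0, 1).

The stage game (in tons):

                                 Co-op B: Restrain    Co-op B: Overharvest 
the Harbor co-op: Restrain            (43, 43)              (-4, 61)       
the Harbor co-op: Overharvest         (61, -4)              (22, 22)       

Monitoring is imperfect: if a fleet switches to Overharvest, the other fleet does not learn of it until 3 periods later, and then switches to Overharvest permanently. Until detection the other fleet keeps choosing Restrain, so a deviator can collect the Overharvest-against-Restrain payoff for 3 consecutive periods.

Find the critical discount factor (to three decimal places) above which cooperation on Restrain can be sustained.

0.773

The best deviation is to choose Overharvest for all 3 undetected periods, earning 61 each, then 22 forever once detected.
Deviation value: 61(1−ρ^3)/(1−ρ) + 22ρ^3/(1−ρ); cooperation value: 43/(1−ρ).
IC: 43 ≥ 61(1−ρ^3) + 22ρ^3 = 61 − 39ρ^3.
So ρ^3 ≥ 18/39 = 6/13, giving ρ ≥ (6/13)^(1/3) ≈ 0.773.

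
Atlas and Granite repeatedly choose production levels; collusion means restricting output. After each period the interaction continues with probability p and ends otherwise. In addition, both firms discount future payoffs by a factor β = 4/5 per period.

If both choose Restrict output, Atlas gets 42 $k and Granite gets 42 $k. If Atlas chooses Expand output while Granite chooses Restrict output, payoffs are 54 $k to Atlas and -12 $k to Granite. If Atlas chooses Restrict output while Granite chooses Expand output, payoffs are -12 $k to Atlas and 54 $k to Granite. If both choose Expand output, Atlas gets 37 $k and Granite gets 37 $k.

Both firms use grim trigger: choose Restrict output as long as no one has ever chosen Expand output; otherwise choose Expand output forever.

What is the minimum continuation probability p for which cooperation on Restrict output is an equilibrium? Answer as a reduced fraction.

15/17

Expected continuation weight on next period's payoff is β·p = 4/5·p, which plays the role of the discount factor.
Cooperation requires 4/5·p ≥ (54−42)/(54−37) = 12/17, hence p ≥ 15/17.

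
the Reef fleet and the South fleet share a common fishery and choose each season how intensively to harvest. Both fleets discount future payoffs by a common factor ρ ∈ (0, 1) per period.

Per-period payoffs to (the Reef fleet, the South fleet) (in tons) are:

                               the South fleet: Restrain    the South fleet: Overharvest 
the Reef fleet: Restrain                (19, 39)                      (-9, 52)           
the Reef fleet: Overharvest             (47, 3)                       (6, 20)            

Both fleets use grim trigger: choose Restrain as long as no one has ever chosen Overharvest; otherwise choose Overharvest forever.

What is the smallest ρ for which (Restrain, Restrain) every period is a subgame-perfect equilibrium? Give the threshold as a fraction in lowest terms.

For the Reef fleet: deviation gain 47−19 = 28, per-period punishment loss 19−6 = 13. IC gives ρ ≥ 28/41.
For the South fleet: gain 13, loss 19 per period, so ρ ≥ 13/32.
The tighter constraint is the Reef fleet's, so cooperation needs ρ ≥ 28/41.

28/41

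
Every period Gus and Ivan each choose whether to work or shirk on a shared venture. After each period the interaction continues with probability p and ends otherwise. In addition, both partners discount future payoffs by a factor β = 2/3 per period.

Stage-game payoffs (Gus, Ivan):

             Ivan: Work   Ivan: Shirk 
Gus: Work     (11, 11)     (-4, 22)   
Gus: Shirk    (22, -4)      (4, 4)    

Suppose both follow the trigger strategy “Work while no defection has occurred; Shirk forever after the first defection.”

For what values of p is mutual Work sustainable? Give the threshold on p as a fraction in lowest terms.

11/12

Expected continuation weight on next period's payoff is β·p = 2/3·p, which plays the role of the discount factor.
Cooperation requires 2/3·p ≥ (22−11)/(22−4) = 11/18, hence p ≥ 11/12.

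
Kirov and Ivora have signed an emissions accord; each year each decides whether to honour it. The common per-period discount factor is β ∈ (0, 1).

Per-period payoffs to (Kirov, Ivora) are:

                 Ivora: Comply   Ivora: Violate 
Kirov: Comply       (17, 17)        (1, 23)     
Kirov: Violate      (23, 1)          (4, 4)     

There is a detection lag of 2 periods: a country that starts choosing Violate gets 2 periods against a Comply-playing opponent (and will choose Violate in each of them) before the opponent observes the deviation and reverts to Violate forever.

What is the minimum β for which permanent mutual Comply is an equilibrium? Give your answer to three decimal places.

A deviator earns 23 for 2 periods, then 4 forever; cooperating earns 17 forever. Multiplying the IC by (1−β):
17 ≥ 23(1−β^2) + 4β^2, so 19·β^2 ≥ 6 and β^2 ≥ 6/19.
β ≥ (6/19)^(1/2) ≈ 0.562.

0.562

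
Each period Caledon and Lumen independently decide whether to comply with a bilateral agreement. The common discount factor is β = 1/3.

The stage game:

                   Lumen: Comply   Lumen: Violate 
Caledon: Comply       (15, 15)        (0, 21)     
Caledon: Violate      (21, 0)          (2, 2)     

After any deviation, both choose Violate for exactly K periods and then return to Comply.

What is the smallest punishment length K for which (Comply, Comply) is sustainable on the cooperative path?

No profitable deviation requires (15−2)(β+…+β^K) ≥ 21−15, i.e. β+…+β^K ≥ 6/13 ≈ 0.4615.
With β = 1/3, the partial sums are K=1: 0.3333, K=2: 0.4444, K=3: 0.4815.
K = 3 is the first length at which the sum reaches 0.4615.

3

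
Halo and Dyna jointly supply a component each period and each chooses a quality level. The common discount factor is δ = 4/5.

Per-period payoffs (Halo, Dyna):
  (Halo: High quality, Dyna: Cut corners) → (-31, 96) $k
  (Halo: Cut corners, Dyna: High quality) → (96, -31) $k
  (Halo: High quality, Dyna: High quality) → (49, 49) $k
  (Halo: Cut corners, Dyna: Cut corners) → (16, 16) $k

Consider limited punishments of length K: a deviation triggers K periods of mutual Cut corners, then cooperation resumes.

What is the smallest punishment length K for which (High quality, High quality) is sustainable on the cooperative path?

2

IC: δ(1−δ^K)/(1−δ) ≥ (96−49)/(49−16) = 47/33.
With δ = 4/5: need 1 − δ^K ≥ 47/33·(1−4/5)/(4/5), i.e. δ^K ≤ 0.6439.
Since (4/5)^1 = 0.8000 and (4/5)^2 = 0.6400, the smallest such K is 2.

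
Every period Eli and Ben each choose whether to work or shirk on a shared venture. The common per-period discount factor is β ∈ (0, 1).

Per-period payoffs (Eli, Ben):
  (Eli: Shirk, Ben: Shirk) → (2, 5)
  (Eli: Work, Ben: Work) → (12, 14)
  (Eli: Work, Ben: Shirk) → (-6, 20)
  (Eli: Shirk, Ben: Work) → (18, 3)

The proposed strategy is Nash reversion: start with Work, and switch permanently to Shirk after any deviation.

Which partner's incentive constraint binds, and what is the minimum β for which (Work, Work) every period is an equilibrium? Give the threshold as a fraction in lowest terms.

Eli: cooperation gives 12 each period; deviation gives 18 once then 2 forever.
  12/(1−β) ≥ 18 + 2β/(1−β) ⇒ β ≥ 6/16 = 3/8.
Ben: cooperation gives 14 each period; deviation gives 20 once then 5 forever.
  β ≥ 6/15 = 2/5.
Both must hold, so the binding constraint is Ben's: β ≥ 2/5.

Ben; β ≥ 2/5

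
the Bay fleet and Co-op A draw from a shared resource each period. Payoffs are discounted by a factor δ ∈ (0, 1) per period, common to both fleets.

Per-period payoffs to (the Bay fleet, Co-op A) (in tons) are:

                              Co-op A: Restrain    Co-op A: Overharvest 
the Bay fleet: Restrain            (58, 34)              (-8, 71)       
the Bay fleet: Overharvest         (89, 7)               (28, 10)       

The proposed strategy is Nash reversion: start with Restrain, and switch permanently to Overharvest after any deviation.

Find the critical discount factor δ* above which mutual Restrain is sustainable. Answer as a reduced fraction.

the Bay fleet: cooperation gives 58 each period; deviation gives 89 once then 28 forever.
  58/(1−δ) ≥ 89 + 28δ/(1−δ) ⇒ δ ≥ 31/61.
Co-op A: cooperation gives 34 each period; deviation gives 71 once then 10 forever.
  δ ≥ 37/61.
Both must hold, so the binding constraint is Co-op A's: δ ≥ 37/61.

37/61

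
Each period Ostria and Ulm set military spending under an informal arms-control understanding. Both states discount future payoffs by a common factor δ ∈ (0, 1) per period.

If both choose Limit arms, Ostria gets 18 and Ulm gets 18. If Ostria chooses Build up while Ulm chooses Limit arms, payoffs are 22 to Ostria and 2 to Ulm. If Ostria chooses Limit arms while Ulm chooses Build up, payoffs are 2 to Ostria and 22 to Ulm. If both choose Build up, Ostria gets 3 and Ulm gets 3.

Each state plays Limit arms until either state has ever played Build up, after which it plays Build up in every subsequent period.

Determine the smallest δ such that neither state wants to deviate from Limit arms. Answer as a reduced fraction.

Cooperation forever yields 18 each period: 18/(1−δ).
Deviating yields 22 once, then 3 forever: 22 + 3δ/(1−δ).
No profitable deviation requires 18/(1−δ) ≥ 22 + 3δ/(1−δ).
Multiplying by (1−δ): 18 ≥ 22(1−δ) + 3δ = 22 − 19δ.
So 19δ ≥ 4, i.e. δ ≥ 4/19.

4/19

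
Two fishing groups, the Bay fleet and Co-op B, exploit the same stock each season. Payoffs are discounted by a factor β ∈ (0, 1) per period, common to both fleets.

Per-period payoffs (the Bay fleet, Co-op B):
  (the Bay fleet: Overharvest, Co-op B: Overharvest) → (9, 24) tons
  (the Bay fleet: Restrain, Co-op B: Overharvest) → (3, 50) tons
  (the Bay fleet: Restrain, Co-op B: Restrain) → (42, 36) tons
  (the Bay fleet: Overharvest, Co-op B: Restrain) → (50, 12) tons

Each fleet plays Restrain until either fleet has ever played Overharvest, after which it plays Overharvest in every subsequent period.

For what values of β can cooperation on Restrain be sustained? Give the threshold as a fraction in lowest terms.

7/13

the Bay fleet: cooperation gives 42 each period; deviation gives 50 once then 9 forever.
  42/(1−β) ≥ 50 + 9β/(1−β) ⇒ β ≥ 8/41.
Co-op B: cooperation gives 36 each period; deviation gives 50 once then 24 forever.
  β ≥ 14/26 = 7/13.
Both must hold, so the binding constraint is Co-op B's: β ≥ 7/13.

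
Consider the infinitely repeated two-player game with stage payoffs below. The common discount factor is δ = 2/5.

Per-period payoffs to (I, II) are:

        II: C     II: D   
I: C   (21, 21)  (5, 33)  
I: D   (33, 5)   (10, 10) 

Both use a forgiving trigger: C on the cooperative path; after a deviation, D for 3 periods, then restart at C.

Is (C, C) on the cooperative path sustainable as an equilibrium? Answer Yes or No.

Comparing payoff streams over the 4 periods until play realigns: cooperate → 21(1+δ+…+δ^3); deviate → 33 + 10(δ+…+δ^3).
Cooperation is sustained iff (21−10)(δ+…+δ^3) ≥ 33−21.
δ+…+δ^3 = 2/5·(1−(2/5)^3)/(1−2/5) = 0.6240, and (33−21)/(21−10) = 1.0909.
0.6240 < 1.0909, so cooperation is not sustainable.

No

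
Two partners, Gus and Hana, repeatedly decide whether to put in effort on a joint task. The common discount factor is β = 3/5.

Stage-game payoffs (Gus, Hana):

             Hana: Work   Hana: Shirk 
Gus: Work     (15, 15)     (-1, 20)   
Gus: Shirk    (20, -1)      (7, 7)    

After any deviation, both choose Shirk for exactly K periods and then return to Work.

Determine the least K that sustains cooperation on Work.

2

IC: β(1−β^K)/(1−β) ≥ (20−15)/(15−7) = 5/8.
With β = 3/5: need 1 − β^K ≥ 5/8·(1−3/5)/(3/5), i.e. β^K ≤ 0.5833.
Since (3/5)^1 = 0.6000 and (3/5)^2 = 0.3600, the smallest such K is 2.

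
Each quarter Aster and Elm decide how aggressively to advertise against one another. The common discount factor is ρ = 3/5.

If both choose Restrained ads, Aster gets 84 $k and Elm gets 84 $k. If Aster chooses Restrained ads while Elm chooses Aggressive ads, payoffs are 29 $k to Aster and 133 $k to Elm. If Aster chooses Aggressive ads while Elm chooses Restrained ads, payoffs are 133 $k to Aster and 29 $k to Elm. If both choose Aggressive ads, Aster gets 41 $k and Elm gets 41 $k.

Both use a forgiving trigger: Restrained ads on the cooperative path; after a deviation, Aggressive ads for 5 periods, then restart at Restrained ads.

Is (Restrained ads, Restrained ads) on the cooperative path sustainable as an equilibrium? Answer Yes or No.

Yes

IC: ρ+…+ρ^5 ≥ (133−84)/(84−41) = 49/43.
At ρ = 3/5: partial sum = 1.3834 ≥ 1.1395. Cooperation sustainable.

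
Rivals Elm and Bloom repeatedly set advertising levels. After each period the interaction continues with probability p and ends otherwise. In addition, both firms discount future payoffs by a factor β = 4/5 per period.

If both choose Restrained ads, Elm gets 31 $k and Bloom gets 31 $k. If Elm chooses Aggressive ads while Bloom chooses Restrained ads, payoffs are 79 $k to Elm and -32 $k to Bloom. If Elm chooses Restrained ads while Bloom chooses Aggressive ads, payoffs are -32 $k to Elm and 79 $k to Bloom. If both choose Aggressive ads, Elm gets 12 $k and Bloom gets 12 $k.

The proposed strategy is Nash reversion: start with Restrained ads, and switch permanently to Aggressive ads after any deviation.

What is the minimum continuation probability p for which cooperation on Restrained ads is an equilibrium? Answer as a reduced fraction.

Expected continuation weight on next period's payoff is β·p = 4/5·p, which plays the role of the discount factor.
Cooperation requires 4/5·p ≥ (79−31)/(79−12) = 48/67, hence p ≥ 60/67.

60/67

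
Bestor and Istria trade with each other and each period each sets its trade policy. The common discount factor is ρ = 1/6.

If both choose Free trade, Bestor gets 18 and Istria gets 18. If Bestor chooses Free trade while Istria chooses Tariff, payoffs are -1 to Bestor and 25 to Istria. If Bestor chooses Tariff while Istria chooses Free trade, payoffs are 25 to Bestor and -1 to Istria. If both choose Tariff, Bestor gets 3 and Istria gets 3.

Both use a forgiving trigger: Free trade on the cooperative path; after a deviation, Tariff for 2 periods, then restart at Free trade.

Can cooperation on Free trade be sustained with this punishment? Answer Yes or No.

IC: ρ+…+ρ^2 ≥ (25−18)/(18−3) = 7/15.
At ρ = 1/6: partial sum = 0.1944 < 0.4667. Cooperation not sustainable.

No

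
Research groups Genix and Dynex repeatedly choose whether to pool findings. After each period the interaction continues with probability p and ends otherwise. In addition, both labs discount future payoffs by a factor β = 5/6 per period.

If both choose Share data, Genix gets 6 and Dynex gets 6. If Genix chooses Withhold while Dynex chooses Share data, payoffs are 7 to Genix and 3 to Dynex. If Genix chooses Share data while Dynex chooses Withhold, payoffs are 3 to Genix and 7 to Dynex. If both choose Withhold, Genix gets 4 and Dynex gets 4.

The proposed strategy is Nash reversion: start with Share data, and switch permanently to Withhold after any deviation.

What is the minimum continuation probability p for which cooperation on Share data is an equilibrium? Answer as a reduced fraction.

Expected continuation weight on next period's payoff is β·p = 5/6·p, which plays the role of the discount factor.
Cooperation requires 5/6·p ≥ (7−6)/(7−4) = 1/3, hence p ≥ 2/5.

2/5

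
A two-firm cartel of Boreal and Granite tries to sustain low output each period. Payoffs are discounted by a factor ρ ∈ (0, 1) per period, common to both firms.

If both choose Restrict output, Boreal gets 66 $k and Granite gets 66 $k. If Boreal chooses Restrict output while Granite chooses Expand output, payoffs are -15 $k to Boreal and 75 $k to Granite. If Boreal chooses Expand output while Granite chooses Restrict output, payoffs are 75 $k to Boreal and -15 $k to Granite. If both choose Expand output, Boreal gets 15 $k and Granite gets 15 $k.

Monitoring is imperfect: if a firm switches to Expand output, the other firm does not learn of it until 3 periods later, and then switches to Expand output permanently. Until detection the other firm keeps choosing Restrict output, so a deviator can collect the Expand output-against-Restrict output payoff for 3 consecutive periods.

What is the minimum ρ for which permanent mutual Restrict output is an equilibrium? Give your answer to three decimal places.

0.531

A deviator earns 75 for 3 periods, then 15 forever; cooperating earns 66 forever. Multiplying the IC by (1−ρ):
66 ≥ 75(1−ρ^3) + 15ρ^3, so 60·ρ^3 ≥ 9 and ρ^3 ≥ 3/20.
ρ ≥ (3/20)^(1/3) ≈ 0.531.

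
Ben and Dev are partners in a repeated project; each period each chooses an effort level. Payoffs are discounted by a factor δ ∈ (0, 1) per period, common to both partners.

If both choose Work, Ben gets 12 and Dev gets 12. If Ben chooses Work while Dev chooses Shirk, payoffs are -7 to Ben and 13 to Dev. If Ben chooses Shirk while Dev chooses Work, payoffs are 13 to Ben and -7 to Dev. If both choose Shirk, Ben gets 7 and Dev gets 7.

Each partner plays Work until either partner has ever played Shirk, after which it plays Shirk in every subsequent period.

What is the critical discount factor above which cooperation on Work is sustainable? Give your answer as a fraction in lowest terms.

One-period gain from deviating is 13 − 12 = 1. The loss is 12 − 7 = 5 in every subsequent period, with present value 5·δ/(1−δ).
Deviation is unprofitable when 5·δ/(1−δ) ≥ 1, i.e. δ/(1−δ) ≥ 1/5.
Equivalently δ ≥ 1/(1+5) = 1/6.

1/6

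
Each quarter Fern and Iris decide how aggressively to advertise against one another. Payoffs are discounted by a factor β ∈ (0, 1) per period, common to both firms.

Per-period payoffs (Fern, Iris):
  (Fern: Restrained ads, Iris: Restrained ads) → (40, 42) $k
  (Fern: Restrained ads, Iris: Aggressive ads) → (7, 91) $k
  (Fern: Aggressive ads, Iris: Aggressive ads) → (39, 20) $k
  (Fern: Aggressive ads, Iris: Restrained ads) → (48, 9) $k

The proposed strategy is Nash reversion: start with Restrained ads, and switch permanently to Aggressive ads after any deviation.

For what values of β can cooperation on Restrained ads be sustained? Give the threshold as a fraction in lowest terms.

For Fern: deviation gain 48−40 = 8, per-period punishment loss 40−39 = 1. IC gives β ≥ 8/9.
For Iris: gain 49, loss 22 per period, so β ≥ 49/71.
The tighter constraint is Fern's, so cooperation needs β ≥ 8/9.

8/9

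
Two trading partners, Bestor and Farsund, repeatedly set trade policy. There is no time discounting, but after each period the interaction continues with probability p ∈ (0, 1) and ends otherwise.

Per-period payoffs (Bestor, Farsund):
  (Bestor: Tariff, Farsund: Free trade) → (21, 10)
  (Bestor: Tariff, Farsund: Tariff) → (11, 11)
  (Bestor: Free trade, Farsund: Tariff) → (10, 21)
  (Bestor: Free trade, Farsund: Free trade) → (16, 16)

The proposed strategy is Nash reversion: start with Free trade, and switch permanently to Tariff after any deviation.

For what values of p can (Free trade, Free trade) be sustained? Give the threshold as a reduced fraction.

With no time discounting, the continuation probability p plays the role of the discount factor.
Grim-trigger IC: 16/(1−p) ≥ 21 + 11p/(1−p) ⇒ p ≥ (21−16)/(21−11) = 1/2.

1/2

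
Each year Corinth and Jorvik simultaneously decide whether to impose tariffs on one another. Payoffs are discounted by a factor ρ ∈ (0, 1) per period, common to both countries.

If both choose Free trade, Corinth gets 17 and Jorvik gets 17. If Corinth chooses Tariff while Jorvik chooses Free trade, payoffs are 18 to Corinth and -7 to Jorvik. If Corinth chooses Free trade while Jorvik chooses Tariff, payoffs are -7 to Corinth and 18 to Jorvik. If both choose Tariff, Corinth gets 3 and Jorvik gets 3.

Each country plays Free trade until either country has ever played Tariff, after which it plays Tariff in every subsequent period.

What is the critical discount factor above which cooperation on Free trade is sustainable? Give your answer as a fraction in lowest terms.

17/(1−ρ) ≥ 18 + 3ρ/(1−ρ)
17 ≥ 18 − 15ρ
ρ ≥ 1/15.

1/15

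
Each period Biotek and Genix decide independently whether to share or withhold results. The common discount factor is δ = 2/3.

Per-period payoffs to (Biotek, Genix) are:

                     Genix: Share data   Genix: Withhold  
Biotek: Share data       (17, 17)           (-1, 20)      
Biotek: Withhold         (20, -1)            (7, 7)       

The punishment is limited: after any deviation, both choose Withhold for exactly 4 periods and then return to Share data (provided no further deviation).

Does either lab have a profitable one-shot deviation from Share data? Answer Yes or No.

No

IC: δ+…+δ^4 ≥ (20−17)/(17−7) = 3/10.
At δ = 2/3: partial sum = 1.6049 ≥ 0.3000. Cooperation sustainable.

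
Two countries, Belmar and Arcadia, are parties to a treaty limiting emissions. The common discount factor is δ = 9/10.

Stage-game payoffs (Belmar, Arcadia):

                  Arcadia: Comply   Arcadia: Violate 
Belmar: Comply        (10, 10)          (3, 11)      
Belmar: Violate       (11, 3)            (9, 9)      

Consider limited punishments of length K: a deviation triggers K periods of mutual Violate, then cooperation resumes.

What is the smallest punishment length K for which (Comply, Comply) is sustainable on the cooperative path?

2

Need Σ_{k=1}^{K} δ^k ≥ (11−10)/(10−9) = 1.0000 at δ = 9/10.
At K = 1 the sum is 0.9000 < 1.0000; at K = 2 it is 1.7100 ≥ 1.0000.
So the minimum punishment length is K = 2.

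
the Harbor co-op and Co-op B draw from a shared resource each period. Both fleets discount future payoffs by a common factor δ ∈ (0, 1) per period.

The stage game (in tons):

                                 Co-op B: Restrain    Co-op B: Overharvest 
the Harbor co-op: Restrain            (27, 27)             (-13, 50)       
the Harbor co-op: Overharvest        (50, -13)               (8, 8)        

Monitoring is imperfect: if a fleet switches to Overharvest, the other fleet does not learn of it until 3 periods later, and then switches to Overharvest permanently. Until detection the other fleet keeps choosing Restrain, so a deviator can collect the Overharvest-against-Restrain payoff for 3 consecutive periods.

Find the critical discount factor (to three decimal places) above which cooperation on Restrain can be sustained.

0.818

Deviating for the 3 undetected periods gains 50−27 = 23 per period over cooperation, then loses 27−8 = 19 per period forever once punishment starts.
Gain: 23(1 + δ + … + δ^2); loss: 19·δ^3/(1−δ).
No profitable deviation ⇔ 23(1−δ^3) ≤ 19·δ^3, i.e. δ^3 ≥ 23/(23+19) = 23/42.
Hence δ ≥ (23/42)^(1/3) ≈ 0.818.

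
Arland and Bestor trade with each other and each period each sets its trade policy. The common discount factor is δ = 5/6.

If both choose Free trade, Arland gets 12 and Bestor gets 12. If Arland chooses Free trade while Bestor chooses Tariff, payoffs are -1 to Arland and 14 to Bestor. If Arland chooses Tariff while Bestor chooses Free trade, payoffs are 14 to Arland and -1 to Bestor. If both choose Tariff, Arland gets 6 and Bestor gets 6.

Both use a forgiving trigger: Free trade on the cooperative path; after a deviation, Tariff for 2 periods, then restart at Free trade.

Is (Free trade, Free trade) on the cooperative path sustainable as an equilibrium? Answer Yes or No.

Comparing payoff streams over the 3 periods until play realigns: cooperate → 12(1+δ+…+δ^2); deviate → 14 + 6(δ+…+δ^2).
Cooperation is sustained iff (12−6)(δ+…+δ^2) ≥ 14−12.
δ+…+δ^2 = 5/6·(1−(5/6)^2)/(1−5/6) = 1.5278, and (14−12)/(12−6) = 0.3333.
1.5278 ≥ 0.3333, so cooperation is sustainable.

Yes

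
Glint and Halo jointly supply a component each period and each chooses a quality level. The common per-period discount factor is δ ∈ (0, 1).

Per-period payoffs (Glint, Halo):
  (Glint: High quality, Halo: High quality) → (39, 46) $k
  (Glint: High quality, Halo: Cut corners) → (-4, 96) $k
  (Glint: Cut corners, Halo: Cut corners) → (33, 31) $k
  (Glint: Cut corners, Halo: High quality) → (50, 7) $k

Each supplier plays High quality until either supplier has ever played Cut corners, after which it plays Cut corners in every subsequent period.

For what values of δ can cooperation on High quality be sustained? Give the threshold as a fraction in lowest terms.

Glint's threshold: (50−39)/(50−33) = 11/17.
Halo's threshold: (96−46)/(96−31) = 10/13.
11/17 < 10/13, so Halo binds and δ* = 10/13.

10/13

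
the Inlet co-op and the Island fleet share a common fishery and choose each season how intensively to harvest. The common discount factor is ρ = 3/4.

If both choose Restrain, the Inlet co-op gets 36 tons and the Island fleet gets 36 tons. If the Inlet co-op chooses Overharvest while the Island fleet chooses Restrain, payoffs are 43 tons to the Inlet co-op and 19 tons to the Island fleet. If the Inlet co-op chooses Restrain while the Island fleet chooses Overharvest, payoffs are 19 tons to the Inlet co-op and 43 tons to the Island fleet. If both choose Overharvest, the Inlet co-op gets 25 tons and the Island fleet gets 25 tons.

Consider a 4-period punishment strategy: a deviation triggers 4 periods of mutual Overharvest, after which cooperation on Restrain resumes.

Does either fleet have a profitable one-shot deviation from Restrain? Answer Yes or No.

IC: ρ+…+ρ^4 ≥ (43−36)/(36−25) = 7/11.
At ρ = 3/4: partial sum = 2.0508 ≥ 0.6364. Cooperation sustainable.

No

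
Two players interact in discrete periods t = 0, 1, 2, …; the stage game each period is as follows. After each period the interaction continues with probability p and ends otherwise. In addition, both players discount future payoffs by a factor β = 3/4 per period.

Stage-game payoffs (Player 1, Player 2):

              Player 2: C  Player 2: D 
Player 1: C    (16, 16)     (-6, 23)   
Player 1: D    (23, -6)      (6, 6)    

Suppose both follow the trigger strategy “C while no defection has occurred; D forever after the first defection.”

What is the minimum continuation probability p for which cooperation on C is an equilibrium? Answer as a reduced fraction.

Expected continuation weight on next period's payoff is β·p = 3/4·p, which plays the role of the discount factor.
Cooperation requires 3/4·p ≥ (23−16)/(23−6) = 7/17, hence p ≥ 28/51.

28/51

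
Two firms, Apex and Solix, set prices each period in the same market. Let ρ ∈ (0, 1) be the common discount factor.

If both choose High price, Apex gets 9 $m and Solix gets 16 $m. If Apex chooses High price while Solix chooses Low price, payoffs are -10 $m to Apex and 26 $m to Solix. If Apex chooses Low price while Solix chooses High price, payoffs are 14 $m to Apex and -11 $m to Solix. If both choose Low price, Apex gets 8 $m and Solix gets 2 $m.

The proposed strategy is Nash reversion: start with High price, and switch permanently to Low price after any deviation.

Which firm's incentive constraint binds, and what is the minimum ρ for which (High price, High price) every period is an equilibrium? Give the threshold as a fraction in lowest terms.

Apex; ρ ≥ 5/6

For Apex: deviation gain 14−9 = 5, per-period punishment loss 9−8 = 1. IC gives ρ ≥ 5/6.
For Solix: gain 10, loss 14 per period, so ρ ≥ 10/24 = 5/12.
The tighter constraint is Apex's, so cooperation needs ρ ≥ 5/6.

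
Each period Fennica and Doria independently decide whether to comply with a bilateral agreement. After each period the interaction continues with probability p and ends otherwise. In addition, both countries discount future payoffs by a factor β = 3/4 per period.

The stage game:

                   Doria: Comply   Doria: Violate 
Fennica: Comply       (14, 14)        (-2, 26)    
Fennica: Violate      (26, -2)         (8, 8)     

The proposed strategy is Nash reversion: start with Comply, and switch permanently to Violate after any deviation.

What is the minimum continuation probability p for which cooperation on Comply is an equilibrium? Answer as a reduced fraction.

8/9

With continuation probability p and discount β, the effective per-period discount factor is βp.
Grim-trigger IC: βp ≥ (26−14)/(26−8) = 2/3.
So p ≥ (2/3)/(3/4) = 8/9.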